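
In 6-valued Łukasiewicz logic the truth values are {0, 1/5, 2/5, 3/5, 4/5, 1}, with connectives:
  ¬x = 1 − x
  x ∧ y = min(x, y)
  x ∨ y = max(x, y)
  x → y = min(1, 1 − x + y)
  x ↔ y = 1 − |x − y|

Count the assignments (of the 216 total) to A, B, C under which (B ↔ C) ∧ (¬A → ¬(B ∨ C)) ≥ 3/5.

114

value 1: 21 assignments (counts)
value 4/5: 45 assignments (counts)
value 3/5: 48 assignments (counts)
value 2/5: 45 assignments
value 1/5: 36 assignments
value 0: 21 assignments
So 114 of the 216 assignments meet the threshold.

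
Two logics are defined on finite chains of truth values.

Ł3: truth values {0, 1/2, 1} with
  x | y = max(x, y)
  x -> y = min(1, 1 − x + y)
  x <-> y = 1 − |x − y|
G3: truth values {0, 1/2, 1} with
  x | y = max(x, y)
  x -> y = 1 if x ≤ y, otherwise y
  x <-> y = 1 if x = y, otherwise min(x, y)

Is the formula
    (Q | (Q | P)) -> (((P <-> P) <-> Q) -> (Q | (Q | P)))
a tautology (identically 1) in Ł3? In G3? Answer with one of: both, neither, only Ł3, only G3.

both

In Ł3: every assignment gives 1 — tautology.
In G3: every assignment gives 1 — tautology.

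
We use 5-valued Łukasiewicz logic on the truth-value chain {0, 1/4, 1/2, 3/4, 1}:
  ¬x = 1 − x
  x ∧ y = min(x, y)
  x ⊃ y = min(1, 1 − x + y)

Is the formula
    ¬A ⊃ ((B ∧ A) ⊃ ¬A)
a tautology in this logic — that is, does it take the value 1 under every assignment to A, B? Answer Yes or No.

Yes

At A = 0, B = 1/2, for instance:
¬A = ¬0 = 1
B ∧ A = 1/2 ∧ 0 = 0
(B ∧ A) ⊃ ¬A = 0 ⊃ 1 = 1
¬A ⊃ ((B ∧ A) ⊃ ¬A) = 1 ⊃ 1 = 1
and checking the remaining 24 assignments likewise gives ≥ 1 in every case.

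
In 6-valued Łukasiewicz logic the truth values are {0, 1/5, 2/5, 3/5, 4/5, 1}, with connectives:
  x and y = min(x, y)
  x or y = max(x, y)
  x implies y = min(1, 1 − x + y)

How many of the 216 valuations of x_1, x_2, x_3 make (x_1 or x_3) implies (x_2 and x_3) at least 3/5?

136

value 1: 56 assignments (counts)
value 4/5: 40 assignments (counts)
value 3/5: 40 assignments (counts)
value 2/5: 36 assignments
value 1/5: 28 assignments
value 0: 16 assignments
So 136 of the 216 assignments meet the threshold.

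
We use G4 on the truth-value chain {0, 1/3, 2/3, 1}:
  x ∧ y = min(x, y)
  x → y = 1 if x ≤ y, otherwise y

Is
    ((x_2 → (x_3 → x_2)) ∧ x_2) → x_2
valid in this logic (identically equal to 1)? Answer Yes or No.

x_2 = 0, x_3 = 0 ↦ 1
x_2 = 0, x_3 = 1/3 ↦ 1
x_2 = 0, x_3 = 2/3 ↦ 1
x_2 = 0, x_3 = 1 ↦ 1
x_2 = 1/3, x_3 = 0 ↦ 1
x_2 = 1/3, x_3 = 1/3 ↦ 1
x_2 = 1/3, x_3 = 2/3 ↦ 1
x_2 = 1/3, x_3 = 1 ↦ 1
x_2 = 2/3, x_3 = 0 ↦ 1
x_2 = 2/3, x_3 = 1/3 ↦ 1
x_2 = 2/3, x_3 = 2/3 ↦ 1
x_2 = 2/3, x_3 = 1 ↦ 1
x_2 = 1, x_3 = 0 ↦ 1
x_2 = 1, x_3 = 1/3 ↦ 1
x_2 = 1, x_3 = 2/3 ↦ 1
x_2 = 1, x_3 = 1 ↦ 1
Every assignment gives a value ≥ 1.

Yes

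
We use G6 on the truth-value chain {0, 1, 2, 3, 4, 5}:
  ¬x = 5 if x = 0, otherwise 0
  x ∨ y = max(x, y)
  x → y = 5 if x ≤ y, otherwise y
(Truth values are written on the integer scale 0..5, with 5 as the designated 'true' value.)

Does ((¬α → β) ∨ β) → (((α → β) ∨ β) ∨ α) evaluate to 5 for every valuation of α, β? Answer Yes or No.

Counterexample: take α = 1, β = 0.
¬α = ¬1 = 0
¬α → β = 0 → 0 = 5
(¬α → β) ∨ β = 5 ∨ 0 = 5
α → β = 1 → 0 = 0
(α → β) ∨ β = 0 ∨ 0 = 0
((α → β) ∨ β) ∨ α = 0 ∨ 1 = 1
((¬α → β) ∨ β) → (((α → β) ∨ β) ∨ α) = 5 → 1 = 1
This gives 1 ≠ 5.

No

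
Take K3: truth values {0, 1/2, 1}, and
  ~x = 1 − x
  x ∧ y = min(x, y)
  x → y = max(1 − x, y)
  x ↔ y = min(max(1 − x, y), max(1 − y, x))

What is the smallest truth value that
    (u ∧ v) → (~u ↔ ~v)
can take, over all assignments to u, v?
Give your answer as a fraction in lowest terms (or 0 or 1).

Take u = 1/2, v = 1/2:
u ∧ v = 1/2 ∧ 1/2 = 1/2
~u = ~1/2 = 1/2
~v = ~1/2 = 1/2
~u ↔ ~v = 1/2 ↔ 1/2 = 1/2
(u ∧ v) → (~u ↔ ~v) = 1/2 → 1/2 = 1/2
No assignment yields a value below 1/2, so this is the minimum.

1/2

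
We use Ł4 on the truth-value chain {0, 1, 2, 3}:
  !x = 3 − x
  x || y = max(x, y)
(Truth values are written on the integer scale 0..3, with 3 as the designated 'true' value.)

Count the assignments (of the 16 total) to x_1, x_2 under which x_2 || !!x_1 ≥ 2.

x_1 = 0, x_2 = 0 ↦ 0  <
x_1 = 0, x_2 = 1 ↦ 1  <
x_1 = 0, x_2 = 2 ↦ 2  ≥
x_1 = 0, x_2 = 3 ↦ 3  ≥
x_1 = 1, x_2 = 0 ↦ 1  <
x_1 = 1, x_2 = 1 ↦ 1  <
x_1 = 1, x_2 = 2 ↦ 2  ≥
x_1 = 1, x_2 = 3 ↦ 3  ≥
x_1 = 2, x_2 = 0 ↦ 2  ≥
x_1 = 2, x_2 = 1 ↦ 2  ≥
x_1 = 2, x_2 = 2 ↦ 2  ≥
x_1 = 2, x_2 = 3 ↦ 3  ≥
x_1 = 3, x_2 = 0 ↦ 3  ≥
x_1 = 3, x_2 = 1 ↦ 3  ≥
x_1 = 3, x_2 = 2 ↦ 3  ≥
x_1 = 3, x_2 = 3 ↦ 3  ≥
So 12 of the 16 assignments meet the threshold.

12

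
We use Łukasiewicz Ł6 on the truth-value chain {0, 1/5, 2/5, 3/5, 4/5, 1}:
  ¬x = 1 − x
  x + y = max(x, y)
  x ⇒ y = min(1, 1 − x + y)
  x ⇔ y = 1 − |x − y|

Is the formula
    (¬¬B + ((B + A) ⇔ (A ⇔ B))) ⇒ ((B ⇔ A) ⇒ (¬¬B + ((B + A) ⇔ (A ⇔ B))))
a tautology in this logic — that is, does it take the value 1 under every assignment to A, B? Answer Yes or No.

Yes

At A = 4/5, B = 3/5, for instance:
¬B = ¬3/5 = 2/5
¬¬B = ¬2/5 = 3/5
B + A = 3/5 + 4/5 = 4/5
A ⇔ B = 4/5 ⇔ 3/5 = 4/5
(B + A) ⇔ (A ⇔ B) = 4/5 ⇔ 4/5 = 1
¬¬B + ((B + A) ⇔ (A ⇔ B)) = 3/5 + 1 = 1
B ⇔ A = 3/5 ⇔ 4/5 = 4/5
(B ⇔ A) ⇒ (¬¬B + ((B + A) ⇔ (A ⇔ B))) = 4/5 ⇒ 1 = 1
(¬¬B + ((B + A) ⇔ (A ⇔ B))) ⇒ ((B ⇔ A) ⇒ (¬¬B + ((B + A) ⇔ (A ⇔ B)))) = 1 ⇒ 1 = 1
and checking the remaining 35 assignments likewise gives ≥ 1 in every case.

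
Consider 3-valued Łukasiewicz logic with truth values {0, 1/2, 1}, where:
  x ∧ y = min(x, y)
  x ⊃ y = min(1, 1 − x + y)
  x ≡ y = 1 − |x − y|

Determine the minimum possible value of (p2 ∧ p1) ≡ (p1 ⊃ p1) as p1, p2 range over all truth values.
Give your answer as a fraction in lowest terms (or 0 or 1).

0

Take p1 = 0, p2 = 0:
p2 ∧ p1 = 0 ∧ 0 = 0
p1 ⊃ p1 = 0 ⊃ 0 = 1
(p2 ∧ p1) ≡ (p1 ⊃ p1) = 0 ≡ 1 = 0
No assignment yields a value below 0, so this is the minimum.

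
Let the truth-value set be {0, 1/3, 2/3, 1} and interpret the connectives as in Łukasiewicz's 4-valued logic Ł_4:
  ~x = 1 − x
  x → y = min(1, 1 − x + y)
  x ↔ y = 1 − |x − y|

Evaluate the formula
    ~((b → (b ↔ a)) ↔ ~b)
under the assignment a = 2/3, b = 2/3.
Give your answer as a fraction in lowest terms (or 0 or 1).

b ↔ a = 2/3 ↔ 2/3 = 1
b → (b ↔ a) = 2/3 → 1 = 1
~b = ~2/3 = 1/3
(b → (b ↔ a)) ↔ ~b = 1 ↔ 1/3 = 1/3
~((b → (b ↔ a)) ↔ ~b) = ~1/3 = 2/3

2/3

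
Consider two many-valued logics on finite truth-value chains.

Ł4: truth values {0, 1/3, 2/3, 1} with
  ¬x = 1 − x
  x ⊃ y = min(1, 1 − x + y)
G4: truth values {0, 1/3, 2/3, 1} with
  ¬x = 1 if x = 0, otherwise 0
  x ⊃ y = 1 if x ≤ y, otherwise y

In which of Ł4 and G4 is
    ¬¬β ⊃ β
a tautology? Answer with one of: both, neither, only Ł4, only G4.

In Ł4: every assignment gives 1 — tautology.
In G4: at β = 1/3 the value is 1/3 — not a tautology.

only Ł4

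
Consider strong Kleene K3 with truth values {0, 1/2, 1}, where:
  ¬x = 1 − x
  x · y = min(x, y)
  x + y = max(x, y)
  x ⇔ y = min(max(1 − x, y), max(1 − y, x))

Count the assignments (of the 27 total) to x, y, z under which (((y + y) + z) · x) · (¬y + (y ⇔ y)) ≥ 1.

4

value 1: 4 assignments (counts)
value 1/2: 12 assignments
value 0: 11 assignments
So 4 of the 27 assignments meet the threshold.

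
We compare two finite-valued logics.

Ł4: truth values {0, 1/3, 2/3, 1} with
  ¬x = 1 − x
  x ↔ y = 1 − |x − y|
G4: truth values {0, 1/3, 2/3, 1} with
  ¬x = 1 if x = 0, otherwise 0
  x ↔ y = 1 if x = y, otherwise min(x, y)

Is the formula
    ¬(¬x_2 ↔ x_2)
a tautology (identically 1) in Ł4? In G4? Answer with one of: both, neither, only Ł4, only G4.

only G4

In Ł4: at x_2 = 1/3 the value is 1/3 — not a tautology.
In G4: every assignment gives 1 — tautology.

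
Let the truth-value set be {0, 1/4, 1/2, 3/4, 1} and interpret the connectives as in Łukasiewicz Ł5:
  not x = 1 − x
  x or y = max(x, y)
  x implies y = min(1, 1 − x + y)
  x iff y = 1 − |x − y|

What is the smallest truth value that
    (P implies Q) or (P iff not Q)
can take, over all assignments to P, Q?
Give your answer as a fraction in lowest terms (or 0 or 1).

1/2

Take P = 1/2, Q = 0:
P implies Q = 1/2 implies 0 = 1/2
not Q = not 0 = 1
P iff not Q = 1/2 iff 1 = 1/2
(P implies Q) or (P iff not Q) = 1/2 or 1/2 = 1/2
No assignment yields a value below 1/2, so this is the minimum.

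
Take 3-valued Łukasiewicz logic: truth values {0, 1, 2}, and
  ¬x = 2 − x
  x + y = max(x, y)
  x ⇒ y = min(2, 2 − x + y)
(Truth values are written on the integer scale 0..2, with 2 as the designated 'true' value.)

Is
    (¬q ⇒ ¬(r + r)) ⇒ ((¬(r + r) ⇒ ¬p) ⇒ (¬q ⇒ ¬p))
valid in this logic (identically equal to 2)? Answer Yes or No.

At p = 1, q = 1, r = 0, for instance:
¬q = ¬1 = 1
r + r = 0 + 0 = 0
¬(r + r) = ¬0 = 2
¬q ⇒ ¬(r + r) = 1 ⇒ 2 = 2
¬p = ¬1 = 1
¬(r + r) ⇒ ¬p = 2 ⇒ 1 = 1
¬q ⇒ ¬p = 1 ⇒ 1 = 2
(¬(r + r) ⇒ ¬p) ⇒ (¬q ⇒ ¬p) = 1 ⇒ 2 = 2
(¬q ⇒ ¬(r + r)) ⇒ ((¬(r + r) ⇒ ¬p) ⇒ (¬q ⇒ ¬p)) = 2 ⇒ 2 = 2
and checking the remaining 26 assignments likewise gives ≥ 2 in every case.

Yes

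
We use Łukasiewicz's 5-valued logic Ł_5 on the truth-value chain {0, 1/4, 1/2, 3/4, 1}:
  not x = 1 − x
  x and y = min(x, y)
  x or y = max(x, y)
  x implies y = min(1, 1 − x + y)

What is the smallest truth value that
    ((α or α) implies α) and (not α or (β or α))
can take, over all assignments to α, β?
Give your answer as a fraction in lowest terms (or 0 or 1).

Take α = 1/2, β = 0:
α or α = 1/2 or 1/2 = 1/2
(α or α) implies α = 1/2 implies 1/2 = 1
not α = not 1/2 = 1/2
β or α = 0 or 1/2 = 1/2
not α or (β or α) = 1/2 or 1/2 = 1/2
((α or α) implies α) and (not α or (β or α)) = 1 and 1/2 = 1/2
No assignment yields a value below 1/2, so this is the minimum.

1/2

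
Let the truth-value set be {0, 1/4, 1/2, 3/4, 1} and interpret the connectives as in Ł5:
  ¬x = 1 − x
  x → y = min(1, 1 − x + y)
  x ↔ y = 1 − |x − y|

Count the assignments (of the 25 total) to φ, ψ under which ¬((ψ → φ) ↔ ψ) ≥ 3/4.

value 1: 6 assignments (counts)
value 3/4: 5 assignments (counts)
value 1/2: 6 assignments
value 1/4: 5 assignments
value 0: 3 assignments
So 11 of the 25 assignments meet the threshold.

11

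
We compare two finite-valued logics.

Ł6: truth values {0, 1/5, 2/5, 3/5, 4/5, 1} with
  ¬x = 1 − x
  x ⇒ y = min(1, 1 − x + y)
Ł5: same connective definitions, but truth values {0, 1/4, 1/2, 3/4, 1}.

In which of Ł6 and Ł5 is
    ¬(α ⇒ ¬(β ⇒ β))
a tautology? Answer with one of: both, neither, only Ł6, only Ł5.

neither

In Ł6: at α = 0, β = 0 the value is 0 — not a tautology.
In Ł5: at α = 0, β = 0 the value is 0 — not a tautology.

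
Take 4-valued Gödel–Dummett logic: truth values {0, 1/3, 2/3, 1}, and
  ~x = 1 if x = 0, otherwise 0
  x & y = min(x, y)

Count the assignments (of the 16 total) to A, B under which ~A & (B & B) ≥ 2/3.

2

A = 0, B = 0 ↦ 0  <
A = 0, B = 1/3 ↦ 1/3  <
A = 0, B = 2/3 ↦ 2/3  ≥
A = 0, B = 1 ↦ 1  ≥
A = 1/3, B = 0 ↦ 0  <
A = 1/3, B = 1/3 ↦ 0  <
A = 1/3, B = 2/3 ↦ 0  <
A = 1/3, B = 1 ↦ 0  <
A = 2/3, B = 0 ↦ 0  <
A = 2/3, B = 1/3 ↦ 0  <
A = 2/3, B = 2/3 ↦ 0  <
A = 2/3, B = 1 ↦ 0  <
A = 1, B = 0 ↦ 0  <
A = 1, B = 1/3 ↦ 0  <
A = 1, B = 2/3 ↦ 0  <
A = 1, B = 1 ↦ 0  <
So 2 of the 16 assignments meet the threshold.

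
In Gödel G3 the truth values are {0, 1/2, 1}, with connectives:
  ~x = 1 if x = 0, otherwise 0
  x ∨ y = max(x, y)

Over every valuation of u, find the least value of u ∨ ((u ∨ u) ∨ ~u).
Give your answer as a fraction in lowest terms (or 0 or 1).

Take u = 1/2:
u ∨ u = 1/2 ∨ 1/2 = 1/2
~u = ~1/2 = 0
(u ∨ u) ∨ ~u = 1/2 ∨ 0 = 1/2
u ∨ ((u ∨ u) ∨ ~u) = 1/2 ∨ 1/2 = 1/2
No assignment yields a value below 1/2, so this is the minimum.

1/2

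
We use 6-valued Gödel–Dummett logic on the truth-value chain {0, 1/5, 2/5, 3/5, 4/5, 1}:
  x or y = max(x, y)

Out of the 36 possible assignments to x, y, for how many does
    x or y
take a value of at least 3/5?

27

value 1: 11 assignments (counts)
value 4/5: 9 assignments (counts)
value 3/5: 7 assignments (counts)
value 2/5: 5 assignments
value 1/5: 3 assignments
value 0: 1 assignment
So 27 of the 36 assignments meet the threshold.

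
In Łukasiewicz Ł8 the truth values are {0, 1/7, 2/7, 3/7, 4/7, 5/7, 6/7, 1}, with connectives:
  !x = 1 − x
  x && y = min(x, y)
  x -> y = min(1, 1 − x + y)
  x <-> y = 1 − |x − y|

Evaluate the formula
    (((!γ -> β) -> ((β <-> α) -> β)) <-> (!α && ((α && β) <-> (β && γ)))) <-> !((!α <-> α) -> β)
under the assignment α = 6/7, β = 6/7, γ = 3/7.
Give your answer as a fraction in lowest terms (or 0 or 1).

!γ = !3/7 = 4/7
!γ -> β = 4/7 -> 6/7 = 1
β <-> α = 6/7 <-> 6/7 = 1
(β <-> α) -> β = 1 -> 6/7 = 6/7
(!γ -> β) -> ((β <-> α) -> β) = 1 -> 6/7 = 6/7
!α = !6/7 = 1/7
α && β = 6/7 && 6/7 = 6/7
β && γ = 6/7 && 3/7 = 3/7
(α && β) <-> (β && γ) = 6/7 <-> 3/7 = 4/7
!α && ((α && β) <-> (β && γ)) = 1/7 && 4/7 = 1/7
((!γ -> β) -> ((β <-> α) -> β)) <-> (!α && ((α && β) <-> (β && γ))) = 6/7 <-> 1/7 = 2/7
!α = !6/7 = 1/7
!α <-> α = 1/7 <-> 6/7 = 2/7
(!α <-> α) -> β = 2/7 -> 6/7 = 1
!((!α <-> α) -> β) = !1 = 0
(((!γ -> β) -> ((β <-> α) -> β)) <-> (!α && ((α && β) <-> (β && γ)))) <-> !((!α <-> α) -> β) = 2/7 <-> 0 = 5/7

5/7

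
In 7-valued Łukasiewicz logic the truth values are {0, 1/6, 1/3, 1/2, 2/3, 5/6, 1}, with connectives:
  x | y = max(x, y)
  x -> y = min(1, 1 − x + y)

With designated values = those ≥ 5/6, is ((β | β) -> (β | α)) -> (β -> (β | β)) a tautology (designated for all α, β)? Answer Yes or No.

At α = 2/3, β = 1/3, for instance:
β | β = 1/3 | 1/3 = 1/3
β | α = 1/3 | 2/3 = 2/3
(β | β) -> (β | α) = 1/3 -> 2/3 = 1
β | β = 1/3 | 1/3 = 1/3
β -> (β | β) = 1/3 -> 1/3 = 1
((β | β) -> (β | α)) -> (β -> (β | β)) = 1 -> 1 = 1
and checking the remaining 48 assignments likewise gives ≥ 5/6 in every case.

Yes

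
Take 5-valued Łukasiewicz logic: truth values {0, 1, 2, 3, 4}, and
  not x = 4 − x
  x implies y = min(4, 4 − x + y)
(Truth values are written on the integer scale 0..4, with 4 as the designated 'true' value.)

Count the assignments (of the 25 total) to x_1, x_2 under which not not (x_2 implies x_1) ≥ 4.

value 4: 15 assignments (counts)
value 3: 4 assignments
value 2: 3 assignments
value 1: 2 assignments
value 0: 1 assignment
So 15 of the 25 assignments meet the threshold.

15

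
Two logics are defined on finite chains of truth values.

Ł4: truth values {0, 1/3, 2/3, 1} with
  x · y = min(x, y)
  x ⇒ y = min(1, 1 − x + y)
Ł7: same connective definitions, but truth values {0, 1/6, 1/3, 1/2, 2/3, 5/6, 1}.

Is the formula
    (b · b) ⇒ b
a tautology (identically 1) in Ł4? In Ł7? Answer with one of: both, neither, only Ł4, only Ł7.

both

In Ł4: every assignment gives 1 — tautology.
In Ł7: every assignment gives 1 — tautology.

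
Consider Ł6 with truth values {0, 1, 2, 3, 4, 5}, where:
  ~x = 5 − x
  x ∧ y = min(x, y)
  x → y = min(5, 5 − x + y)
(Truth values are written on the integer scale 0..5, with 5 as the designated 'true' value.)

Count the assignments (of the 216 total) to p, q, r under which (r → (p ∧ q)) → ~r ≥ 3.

value 5: 91 assignments (counts)
value 4: 61 assignments (counts)
value 3: 37 assignments (counts)
value 2: 19 assignments
value 1: 7 assignments
value 0: 1 assignment
So 189 of the 216 assignments meet the threshold.

189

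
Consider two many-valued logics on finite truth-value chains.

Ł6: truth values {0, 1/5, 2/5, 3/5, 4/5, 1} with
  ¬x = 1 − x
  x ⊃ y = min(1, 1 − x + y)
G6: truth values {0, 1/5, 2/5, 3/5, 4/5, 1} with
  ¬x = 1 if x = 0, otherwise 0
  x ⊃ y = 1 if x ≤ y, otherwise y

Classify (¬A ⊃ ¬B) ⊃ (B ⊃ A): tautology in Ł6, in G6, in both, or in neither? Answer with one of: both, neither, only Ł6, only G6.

In Ł6: every assignment gives 1 — tautology.
In G6: at A = 1/5, B = 2/5 the value is 1/5 — not a tautology.

only Ł6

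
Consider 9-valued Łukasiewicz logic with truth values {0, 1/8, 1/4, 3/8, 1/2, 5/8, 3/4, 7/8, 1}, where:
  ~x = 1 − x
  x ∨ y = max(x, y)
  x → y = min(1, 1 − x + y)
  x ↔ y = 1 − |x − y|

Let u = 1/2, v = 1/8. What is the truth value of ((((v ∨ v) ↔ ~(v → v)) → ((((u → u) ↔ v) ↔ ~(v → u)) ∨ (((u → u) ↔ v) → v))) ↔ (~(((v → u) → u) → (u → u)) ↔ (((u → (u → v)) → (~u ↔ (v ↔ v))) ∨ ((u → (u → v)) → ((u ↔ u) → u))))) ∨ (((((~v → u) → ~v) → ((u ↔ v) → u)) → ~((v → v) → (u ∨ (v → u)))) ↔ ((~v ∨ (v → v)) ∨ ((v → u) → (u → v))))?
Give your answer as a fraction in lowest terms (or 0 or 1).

1/2

v ∨ v = 1/8 ∨ 1/8 = 1/8
v → v = 1/8 → 1/8 = 1
~(v → v) = ~1 = 0
(v ∨ v) ↔ ~(v → v) = 1/8 ↔ 0 = 7/8
u → u = 1/2 → 1/2 = 1
(u → u) ↔ v = 1 ↔ 1/8 = 1/8
v → u = 1/8 → 1/2 = 1
~(v → u) = ~1 = 0
((u → u) ↔ v) ↔ ~(v → u) = 1/8 ↔ 0 = 7/8
u → u = 1/2 → 1/2 = 1
(u → u) ↔ v = 1 ↔ 1/8 = 1/8
((u → u) ↔ v) → v = 1/8 → 1/8 = 1
(((u → u) ↔ v) ↔ ~(v → u)) ∨ (((u → u) ↔ v) → v) = 7/8 ∨ 1 = 1
((v ∨ v) ↔ ~(v → v)) → ((((u → u) ↔ v) ↔ ~(v → u)) ∨ (((u → u) ↔ v) → v)) = 7/8 → 1 = 1
v → u = 1/8 → 1/2 = 1
(v → u) → u = 1 → 1/2 = 1/2
u → u = 1/2 → 1/2 = 1
((v → u) → u) → (u → u) = 1/2 → 1 = 1
~(((v → u) → u) → (u → u)) = ~1 = 0
u → v = 1/2 → 1/8 = 5/8
u → (u → v) = 1/2 → 5/8 = 1
~u = ~1/2 = 1/2
v ↔ v = 1/8 ↔ 1/8 = 1
~u ↔ (v ↔ v) = 1/2 ↔ 1 = 1/2
(u → (u → v)) → (~u ↔ (v ↔ v)) = 1 → 1/2 = 1/2
u → v = 1/2 → 1/8 = 5/8
u → (u → v) = 1/2 → 5/8 = 1
u ↔ u = 1/2 ↔ 1/2 = 1
(u ↔ u) → u = 1 → 1/2 = 1/2
(u → (u → v)) → ((u ↔ u) → u) = 1 → 1/2 = 1/2
((u → (u → v)) → (~u ↔ (v ↔ v))) ∨ ((u → (u → v)) → ((u ↔ u) → u)) = 1/2 ∨ 1/2 = 1/2
~(((v → u) → u) → (u → u)) ↔ (((u → (u → v)) → (~u ↔ (v ↔ v))) ∨ ((u → (u → v)) → ((u ↔ u) → u))) = 0 ↔ 1/2 = 1/2
(((v ∨ v) ↔ ~(v → v)) → ((((u → u) ↔ v) ↔ ~(v → u)) ∨ (((u → u) ↔ v) → v))) ↔ (~(((v → u) → u) → (u → u)) ↔ (((u → (u → v)) → (~u ↔ (v ↔ v))) ∨ ((u → (u → v)) → ((u ↔ u) → u)))) = 1 ↔ 1/2 = 1/2
~v = ~1/8 = 7/8
~v → u = 7/8 → 1/2 = 5/8
~v = ~1/8 = 7/8
(~v → u) → ~v = 5/8 → 7/8 = 1
u ↔ v = 1/2 ↔ 1/8 = 5/8
(u ↔ v) → u = 5/8 → 1/2 = 7/8
((~v → u) → ~v) → ((u ↔ v) → u) = 1 → 7/8 = 7/8
v → v = 1/8 → 1/8 = 1
v → u = 1/8 → 1/2 = 1
u ∨ (v → u) = 1/2 ∨ 1 = 1
(v → v) → (u ∨ (v → u)) = 1 → 1 = 1
~((v → v) → (u ∨ (v → u))) = ~1 = 0
(((~v → u) → ~v) → ((u ↔ v) → u)) → ~((v → v) → (u ∨ (v → u))) = 7/8 → 0 = 1/8
~v = ~1/8 = 7/8
v → v = 1/8 → 1/8 = 1
~v ∨ (v → v) = 7/8 ∨ 1 = 1
v → u = 1/8 → 1/2 = 1
u → v = 1/2 → 1/8 = 5/8
(v → u) → (u → v) = 1 → 5/8 = 5/8
(~v ∨ (v → v)) ∨ ((v → u) → (u → v)) = 1 ∨ 5/8 = 1
((((~v → u) → ~v) → ((u ↔ v) → u)) → ~((v → v) → (u ∨ (v → u)))) ↔ ((~v ∨ (v → v)) ∨ ((v → u) → (u → v))) = 1/8 ↔ 1 = 1/8
((((v ∨ v) ↔ ~(v → v)) → ((((u → u) ↔ v) ↔ ~(v → u)) ∨ (((u → u) ↔ v) → v))) ↔ (~(((v → u) → u) → (u → u)) ↔ (((u → (u → v)) → (~u ↔ (v ↔ v))) ∨ ((u → (u → v)) → ((u ↔ u) → u))))) ∨ (((((~v → u) → ~v) → ((u ↔ v) → u)) → ~((v → v) → (u ∨ (v → u)))) ↔ ((~v ∨ (v → v)) ∨ ((v → u) → (u → v)))) = 1/2 ∨ 1/8 = 1/2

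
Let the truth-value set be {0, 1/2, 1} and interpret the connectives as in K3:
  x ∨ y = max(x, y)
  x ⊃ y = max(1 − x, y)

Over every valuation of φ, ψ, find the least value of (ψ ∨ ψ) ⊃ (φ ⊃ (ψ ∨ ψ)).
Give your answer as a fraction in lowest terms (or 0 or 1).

Take φ = 1/2, ψ = 1/2:
ψ ∨ ψ = 1/2 ∨ 1/2 = 1/2
ψ ∨ ψ = 1/2 ∨ 1/2 = 1/2
φ ⊃ (ψ ∨ ψ) = 1/2 ⊃ 1/2 = 1/2
(ψ ∨ ψ) ⊃ (φ ⊃ (ψ ∨ ψ)) = 1/2 ⊃ 1/2 = 1/2
No assignment yields a value below 1/2, so this is the minimum.

1/2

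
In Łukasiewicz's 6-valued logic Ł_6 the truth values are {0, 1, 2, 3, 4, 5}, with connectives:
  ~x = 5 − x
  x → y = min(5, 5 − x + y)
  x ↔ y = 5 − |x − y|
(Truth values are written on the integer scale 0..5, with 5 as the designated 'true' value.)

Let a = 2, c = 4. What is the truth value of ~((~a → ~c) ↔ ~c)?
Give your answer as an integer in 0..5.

2

~a = ~2 = 3
~c = ~4 = 1
~a → ~c = 3 → 1 = 3
~c = ~4 = 1
(~a → ~c) ↔ ~c = 3 ↔ 1 = 3
~((~a → ~c) ↔ ~c) = ~3 = 2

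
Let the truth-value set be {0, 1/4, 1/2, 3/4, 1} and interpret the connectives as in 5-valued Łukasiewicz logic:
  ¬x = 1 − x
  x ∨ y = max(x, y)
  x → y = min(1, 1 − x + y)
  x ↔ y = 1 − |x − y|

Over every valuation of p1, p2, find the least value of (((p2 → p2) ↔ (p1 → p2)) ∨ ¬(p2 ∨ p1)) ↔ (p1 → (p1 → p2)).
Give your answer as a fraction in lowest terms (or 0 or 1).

Take p1 = 1/2, p2 = 0:
p2 → p2 = 0 → 0 = 1
p1 → p2 = 1/2 → 0 = 1/2
(p2 → p2) ↔ (p1 → p2) = 1 ↔ 1/2 = 1/2
p2 ∨ p1 = 0 ∨ 1/2 = 1/2
¬(p2 ∨ p1) = ¬1/2 = 1/2
((p2 → p2) ↔ (p1 → p2)) ∨ ¬(p2 ∨ p1) = 1/2 ∨ 1/2 = 1/2
p1 → p2 = 1/2 → 0 = 1/2
p1 → (p1 → p2) = 1/2 → 1/2 = 1
(((p2 → p2) ↔ (p1 → p2)) ∨ ¬(p2 ∨ p1)) ↔ (p1 → (p1 → p2)) = 1/2 ↔ 1 = 1/2
No assignment yields a value below 1/2, so this is the minimum.

1/2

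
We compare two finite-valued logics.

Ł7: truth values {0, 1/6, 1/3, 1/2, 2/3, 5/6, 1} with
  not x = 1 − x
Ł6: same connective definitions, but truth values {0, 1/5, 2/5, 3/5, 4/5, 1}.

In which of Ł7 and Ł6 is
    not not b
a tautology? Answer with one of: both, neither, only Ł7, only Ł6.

neither

In Ł7: at b = 0 the value is 0 — not a tautology.
In Ł6: at b = 0 the value is 0 — not a tautology.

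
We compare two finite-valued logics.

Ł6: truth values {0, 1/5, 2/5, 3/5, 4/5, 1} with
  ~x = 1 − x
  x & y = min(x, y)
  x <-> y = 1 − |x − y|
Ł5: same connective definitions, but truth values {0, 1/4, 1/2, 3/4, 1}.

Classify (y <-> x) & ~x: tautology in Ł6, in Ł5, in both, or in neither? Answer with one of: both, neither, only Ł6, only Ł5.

In Ł6: at x = 0, y = 1/5 the value is 4/5 — not a tautology.
In Ł5: at x = 0, y = 1/4 the value is 3/4 — not a tautology.

neither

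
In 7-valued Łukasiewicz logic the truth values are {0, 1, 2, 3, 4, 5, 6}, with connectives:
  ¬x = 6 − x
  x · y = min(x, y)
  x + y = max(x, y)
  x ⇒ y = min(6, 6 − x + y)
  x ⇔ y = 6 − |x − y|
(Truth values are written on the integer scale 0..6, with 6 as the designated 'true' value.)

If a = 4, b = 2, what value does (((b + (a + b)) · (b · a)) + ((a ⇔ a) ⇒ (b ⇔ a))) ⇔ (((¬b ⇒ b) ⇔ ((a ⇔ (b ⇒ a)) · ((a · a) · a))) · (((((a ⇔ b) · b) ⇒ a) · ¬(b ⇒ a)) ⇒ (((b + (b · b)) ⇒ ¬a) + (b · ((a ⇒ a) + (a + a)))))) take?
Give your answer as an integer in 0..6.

a + b = 4 + 2 = 4
b + (a + b) = 2 + 4 = 4
b · a = 2 · 4 = 2
(b + (a + b)) · (b · a) = 4 · 2 = 2
a ⇔ a = 4 ⇔ 4 = 6
b ⇔ a = 2 ⇔ 4 = 4
(a ⇔ a) ⇒ (b ⇔ a) = 6 ⇒ 4 = 4
((b + (a + b)) · (b · a)) + ((a ⇔ a) ⇒ (b ⇔ a)) = 2 + 4 = 4
¬b = ¬2 = 4
¬b ⇒ b = 4 ⇒ 2 = 4
b ⇒ a = 2 ⇒ 4 = 6
a ⇔ (b ⇒ a) = 4 ⇔ 6 = 4
a · a = 4 · 4 = 4
(a · a) · a = 4 · 4 = 4
(a ⇔ (b ⇒ a)) · ((a · a) · a) = 4 · 4 = 4
(¬b ⇒ b) ⇔ ((a ⇔ (b ⇒ a)) · ((a · a) · a)) = 4 ⇔ 4 = 6
a ⇔ b = 4 ⇔ 2 = 4
(a ⇔ b) · b = 4 · 2 = 2
((a ⇔ b) · b) ⇒ a = 2 ⇒ 4 = 6
b ⇒ a = 2 ⇒ 4 = 6
¬(b ⇒ a) = ¬6 = 0
(((a ⇔ b) · b) ⇒ a) · ¬(b ⇒ a) = 6 · 0 = 0
b · b = 2 · 2 = 2
b + (b · b) = 2 + 2 = 2
¬a = ¬4 = 2
(b + (b · b)) ⇒ ¬a = 2 ⇒ 2 = 6
a ⇒ a = 4 ⇒ 4 = 6
a + a = 4 + 4 = 4
(a ⇒ a) + (a + a) = 6 + 4 = 6
b · ((a ⇒ a) + (a + a)) = 2 · 6 = 2
((b + (b · b)) ⇒ ¬a) + (b · ((a ⇒ a) + (a + a))) = 6 + 2 = 6
((((a ⇔ b) · b) ⇒ a) · ¬(b ⇒ a)) ⇒ (((b + (b · b)) ⇒ ¬a) + (b · ((a ⇒ a) + (a + a)))) = 0 ⇒ 6 = 6
((¬b ⇒ b) ⇔ ((a ⇔ (b ⇒ a)) · ((a · a) · a))) · (((((a ⇔ b) · b) ⇒ a) · ¬(b ⇒ a)) ⇒ (((b + (b · b)) ⇒ ¬a) + (b · ((a ⇒ a) + (a + a))))) = 6 · 6 = 6
(((b + (a + b)) · (b · a)) + ((a ⇔ a) ⇒ (b ⇔ a))) ⇔ (((¬b ⇒ b) ⇔ ((a ⇔ (b ⇒ a)) · ((a · a) · a))) · (((((a ⇔ b) · b) ⇒ a) · ¬(b ⇒ a)) ⇒ (((b + (b · b)) ⇒ ¬a) + (b · ((a ⇒ a) + (a + a)))))) = 4 ⇔ 6 = 4

4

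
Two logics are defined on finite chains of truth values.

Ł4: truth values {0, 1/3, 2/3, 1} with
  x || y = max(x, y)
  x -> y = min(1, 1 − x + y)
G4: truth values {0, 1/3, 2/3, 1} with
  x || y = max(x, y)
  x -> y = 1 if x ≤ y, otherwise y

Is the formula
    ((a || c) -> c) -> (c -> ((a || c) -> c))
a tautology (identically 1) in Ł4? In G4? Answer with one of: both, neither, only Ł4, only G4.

both

In Ł4: every assignment gives 1 — tautology.
In G4: every assignment gives 1 — tautology.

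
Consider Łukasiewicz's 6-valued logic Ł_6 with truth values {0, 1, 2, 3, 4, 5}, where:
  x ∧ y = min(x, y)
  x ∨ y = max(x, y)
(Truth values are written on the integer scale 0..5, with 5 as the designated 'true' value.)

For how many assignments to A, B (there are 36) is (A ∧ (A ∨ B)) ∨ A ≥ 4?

value 5: 6 assignments (counts)
value 4: 6 assignments (counts)
value 3: 6 assignments
value 2: 6 assignments
value 1: 6 assignments
value 0: 6 assignments
So 12 of the 36 assignments meet the threshold.

12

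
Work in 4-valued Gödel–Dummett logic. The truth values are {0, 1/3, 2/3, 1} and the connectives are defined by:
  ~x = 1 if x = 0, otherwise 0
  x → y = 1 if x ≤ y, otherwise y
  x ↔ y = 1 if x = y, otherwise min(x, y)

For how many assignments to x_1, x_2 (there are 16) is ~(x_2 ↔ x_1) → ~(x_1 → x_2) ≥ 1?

x_1 = 0, x_2 = 0 ↦ 1  ≥
x_1 = 0, x_2 = 1/3 ↦ 0  <
x_1 = 0, x_2 = 2/3 ↦ 0  <
x_1 = 0, x_2 = 1 ↦ 0  <
x_1 = 1/3, x_2 = 0 ↦ 1  ≥
x_1 = 1/3, x_2 = 1/3 ↦ 1  ≥
x_1 = 1/3, x_2 = 2/3 ↦ 1  ≥
x_1 = 1/3, x_2 = 1 ↦ 1  ≥
x_1 = 2/3, x_2 = 0 ↦ 1  ≥
x_1 = 2/3, x_2 = 1/3 ↦ 1  ≥
x_1 = 2/3, x_2 = 2/3 ↦ 1  ≥
x_1 = 2/3, x_2 = 1 ↦ 1  ≥
x_1 = 1, x_2 = 0 ↦ 1  ≥
x_1 = 1, x_2 = 1/3 ↦ 1  ≥
x_1 = 1, x_2 = 2/3 ↦ 1  ≥
x_1 = 1, x_2 = 1 ↦ 1  ≥
So 13 of the 16 assignments meet the threshold.

13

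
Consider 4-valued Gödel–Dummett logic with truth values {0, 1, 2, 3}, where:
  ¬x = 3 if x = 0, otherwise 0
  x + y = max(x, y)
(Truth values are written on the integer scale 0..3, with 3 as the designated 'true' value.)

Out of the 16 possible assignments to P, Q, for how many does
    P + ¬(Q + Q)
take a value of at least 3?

P = 0, Q = 0 ↦ 3  ≥
P = 0, Q = 1 ↦ 0  <
P = 0, Q = 2 ↦ 0  <
P = 0, Q = 3 ↦ 0  <
P = 1, Q = 0 ↦ 3  ≥
P = 1, Q = 1 ↦ 1  <
P = 1, Q = 2 ↦ 1  <
P = 1, Q = 3 ↦ 1  <
P = 2, Q = 0 ↦ 3  ≥
P = 2, Q = 1 ↦ 2  <
P = 2, Q = 2 ↦ 2  <
P = 2, Q = 3 ↦ 2  <
P = 3, Q = 0 ↦ 3  ≥
P = 3, Q = 1 ↦ 3  ≥
P = 3, Q = 2 ↦ 3  ≥
P = 3, Q = 3 ↦ 3  ≥
So 7 of the 16 assignments meet the threshold.

7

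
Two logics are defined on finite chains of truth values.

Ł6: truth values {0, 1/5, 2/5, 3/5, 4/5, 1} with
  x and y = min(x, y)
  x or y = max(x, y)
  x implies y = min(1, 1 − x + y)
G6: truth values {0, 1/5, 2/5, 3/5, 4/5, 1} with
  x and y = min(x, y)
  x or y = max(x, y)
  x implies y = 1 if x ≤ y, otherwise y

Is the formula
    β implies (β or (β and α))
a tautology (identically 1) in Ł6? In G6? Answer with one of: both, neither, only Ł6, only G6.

both

In Ł6: every assignment gives 1 — tautology.
In G6: every assignment gives 1 — tautology.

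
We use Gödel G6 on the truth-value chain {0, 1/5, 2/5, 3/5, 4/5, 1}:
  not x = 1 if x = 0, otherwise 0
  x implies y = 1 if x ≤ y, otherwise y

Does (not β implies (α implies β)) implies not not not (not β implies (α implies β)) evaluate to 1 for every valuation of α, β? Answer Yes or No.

No

Counterexample: take α = 0, β = 0.
not β = not 0 = 1
α implies β = 0 implies 0 = 1
not β implies (α implies β) = 1 implies 1 = 1
not β = not 0 = 1
α implies β = 0 implies 0 = 1
not β implies (α implies β) = 1 implies 1 = 1
not (not β implies (α implies β)) = not 1 = 0
not not (not β implies (α implies β)) = not 0 = 1
not not not (not β implies (α implies β)) = not 1 = 0
(not β implies (α implies β)) implies not not not (not β implies (α implies β)) = 1 implies 0 = 0
This gives 0 ≠ 1.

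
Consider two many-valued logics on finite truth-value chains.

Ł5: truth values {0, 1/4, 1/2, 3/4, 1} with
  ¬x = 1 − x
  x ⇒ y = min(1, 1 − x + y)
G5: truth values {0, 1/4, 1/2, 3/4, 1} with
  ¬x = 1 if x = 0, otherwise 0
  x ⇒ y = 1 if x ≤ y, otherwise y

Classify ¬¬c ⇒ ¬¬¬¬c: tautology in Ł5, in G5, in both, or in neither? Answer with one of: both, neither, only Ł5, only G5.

both

In Ł5: every assignment gives 1 — tautology.
In G5: every assignment gives 1 — tautology.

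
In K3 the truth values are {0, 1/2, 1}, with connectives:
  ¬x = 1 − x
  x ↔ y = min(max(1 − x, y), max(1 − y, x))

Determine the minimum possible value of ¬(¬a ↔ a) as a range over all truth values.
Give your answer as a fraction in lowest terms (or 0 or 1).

1/2

Take a = 1/2:
¬a = ¬1/2 = 1/2
¬a ↔ a = 1/2 ↔ 1/2 = 1/2
¬(¬a ↔ a) = ¬1/2 = 1/2
No assignment yields a value below 1/2, so this is the minimum.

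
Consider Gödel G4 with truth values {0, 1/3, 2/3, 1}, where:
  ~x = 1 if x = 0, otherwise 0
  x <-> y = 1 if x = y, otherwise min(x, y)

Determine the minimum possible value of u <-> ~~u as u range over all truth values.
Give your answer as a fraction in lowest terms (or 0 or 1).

Take u = 1/3:
~u = ~1/3 = 0
~~u = ~0 = 1
u <-> ~~u = 1/3 <-> 1 = 1/3
No assignment yields a value below 1/3, so this is the minimum.

1/3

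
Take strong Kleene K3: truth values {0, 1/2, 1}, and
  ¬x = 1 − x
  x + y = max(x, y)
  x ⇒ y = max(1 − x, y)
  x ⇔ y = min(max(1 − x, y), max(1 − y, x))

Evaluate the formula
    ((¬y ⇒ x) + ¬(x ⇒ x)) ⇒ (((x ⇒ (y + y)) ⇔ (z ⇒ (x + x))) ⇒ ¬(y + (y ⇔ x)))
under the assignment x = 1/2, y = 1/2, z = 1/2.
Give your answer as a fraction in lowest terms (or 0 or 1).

¬y = ¬1/2 = 1/2
¬y ⇒ x = 1/2 ⇒ 1/2 = 1/2
x ⇒ x = 1/2 ⇒ 1/2 = 1/2
¬(x ⇒ x) = ¬1/2 = 1/2
(¬y ⇒ x) + ¬(x ⇒ x) = 1/2 + 1/2 = 1/2
y + y = 1/2 + 1/2 = 1/2
x ⇒ (y + y) = 1/2 ⇒ 1/2 = 1/2
x + x = 1/2 + 1/2 = 1/2
z ⇒ (x + x) = 1/2 ⇒ 1/2 = 1/2
(x ⇒ (y + y)) ⇔ (z ⇒ (x + x)) = 1/2 ⇔ 1/2 = 1/2
y ⇔ x = 1/2 ⇔ 1/2 = 1/2
y + (y ⇔ x) = 1/2 + 1/2 = 1/2
¬(y + (y ⇔ x)) = ¬1/2 = 1/2
((x ⇒ (y + y)) ⇔ (z ⇒ (x + x))) ⇒ ¬(y + (y ⇔ x)) = 1/2 ⇒ 1/2 = 1/2
((¬y ⇒ x) + ¬(x ⇒ x)) ⇒ (((x ⇒ (y + y)) ⇔ (z ⇒ (x + x))) ⇒ ¬(y + (y ⇔ x))) = 1/2 ⇒ 1/2 = 1/2

1/2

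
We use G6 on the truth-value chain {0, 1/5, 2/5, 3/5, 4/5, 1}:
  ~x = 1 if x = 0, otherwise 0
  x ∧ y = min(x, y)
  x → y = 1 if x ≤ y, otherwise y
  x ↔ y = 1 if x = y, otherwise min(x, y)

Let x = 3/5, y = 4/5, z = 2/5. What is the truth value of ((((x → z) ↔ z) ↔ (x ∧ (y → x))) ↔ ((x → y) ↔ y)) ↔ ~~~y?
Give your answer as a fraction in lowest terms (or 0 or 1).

x → z = 3/5 → 2/5 = 2/5
(x → z) ↔ z = 2/5 ↔ 2/5 = 1
y → x = 4/5 → 3/5 = 3/5
x ∧ (y → x) = 3/5 ∧ 3/5 = 3/5
((x → z) ↔ z) ↔ (x ∧ (y → x)) = 1 ↔ 3/5 = 3/5
x → y = 3/5 → 4/5 = 1
(x → y) ↔ y = 1 ↔ 4/5 = 4/5
(((x → z) ↔ z) ↔ (x ∧ (y → x))) ↔ ((x → y) ↔ y) = 3/5 ↔ 4/5 = 3/5
~y = ~4/5 = 0
~~y = ~0 = 1
~~~y = ~1 = 0
((((x → z) ↔ z) ↔ (x ∧ (y → x))) ↔ ((x → y) ↔ y)) ↔ ~~~y = 3/5 ↔ 0 = 0

0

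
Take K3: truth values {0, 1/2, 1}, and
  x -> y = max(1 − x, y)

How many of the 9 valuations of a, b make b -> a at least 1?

5

a = 0, b = 0 ↦ 1  ≥
a = 0, b = 1/2 ↦ 1/2  <
a = 0, b = 1 ↦ 0  <
a = 1/2, b = 0 ↦ 1  ≥
a = 1/2, b = 1/2 ↦ 1/2  <
a = 1/2, b = 1 ↦ 1/2  <
a = 1, b = 0 ↦ 1  ≥
a = 1, b = 1/2 ↦ 1  ≥
a = 1, b = 1 ↦ 1  ≥
So 5 of the 9 assignments meet the threshold.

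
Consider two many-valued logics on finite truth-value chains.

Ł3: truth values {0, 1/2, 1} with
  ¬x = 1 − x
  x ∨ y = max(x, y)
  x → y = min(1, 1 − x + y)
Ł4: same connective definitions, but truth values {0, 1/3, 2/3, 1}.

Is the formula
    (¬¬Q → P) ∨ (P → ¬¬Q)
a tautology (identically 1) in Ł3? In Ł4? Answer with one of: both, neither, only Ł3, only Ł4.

In Ł3: every assignment gives 1 — tautology.
In Ł4: every assignment gives 1 — tautology.

both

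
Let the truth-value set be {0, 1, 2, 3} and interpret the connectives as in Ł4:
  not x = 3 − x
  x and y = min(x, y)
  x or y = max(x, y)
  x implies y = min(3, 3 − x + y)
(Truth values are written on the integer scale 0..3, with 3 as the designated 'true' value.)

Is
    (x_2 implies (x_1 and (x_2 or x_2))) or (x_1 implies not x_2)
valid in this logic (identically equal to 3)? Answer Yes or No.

Counterexample: take x_1 = 1, x_2 = 3.
x_2 or x_2 = 3 or 3 = 3
x_1 and (x_2 or x_2) = 1 and 3 = 1
x_2 implies (x_1 and (x_2 or x_2)) = 3 implies 1 = 1
not x_2 = not 3 = 0
x_1 implies not x_2 = 1 implies 0 = 2
(x_2 implies (x_1 and (x_2 or x_2))) or (x_1 implies not x_2) = 1 or 2 = 2
This gives 2 ≠ 3.

No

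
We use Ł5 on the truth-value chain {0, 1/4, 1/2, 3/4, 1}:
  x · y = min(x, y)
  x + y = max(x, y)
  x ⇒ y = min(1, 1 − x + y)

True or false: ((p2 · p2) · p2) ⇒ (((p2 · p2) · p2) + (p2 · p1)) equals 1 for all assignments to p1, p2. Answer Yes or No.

At p1 = 1/2, p2 = 1, for instance:
p2 · p2 = 1 · 1 = 1
(p2 · p2) · p2 = 1 · 1 = 1
p2 · p1 = 1 · 1/2 = 1/2
((p2 · p2) · p2) + (p2 · p1) = 1 + 1/2 = 1
((p2 · p2) · p2) ⇒ (((p2 · p2) · p2) + (p2 · p1)) = 1 ⇒ 1 = 1
and checking the remaining 24 assignments likewise gives ≥ 1 in every case.

Yes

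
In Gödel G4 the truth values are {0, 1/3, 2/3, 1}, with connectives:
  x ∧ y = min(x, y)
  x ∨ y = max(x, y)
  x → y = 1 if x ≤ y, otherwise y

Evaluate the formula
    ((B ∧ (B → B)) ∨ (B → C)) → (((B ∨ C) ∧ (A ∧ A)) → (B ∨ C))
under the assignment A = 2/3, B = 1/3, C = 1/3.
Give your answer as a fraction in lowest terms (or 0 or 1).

B → B = 1/3 → 1/3 = 1
B ∧ (B → B) = 1/3 ∧ 1 = 1/3
B → C = 1/3 → 1/3 = 1
(B ∧ (B → B)) ∨ (B → C) = 1/3 ∨ 1 = 1
B ∨ C = 1/3 ∨ 1/3 = 1/3
A ∧ A = 2/3 ∧ 2/3 = 2/3
(B ∨ C) ∧ (A ∧ A) = 1/3 ∧ 2/3 = 1/3
B ∨ C = 1/3 ∨ 1/3 = 1/3
((B ∨ C) ∧ (A ∧ A)) → (B ∨ C) = 1/3 → 1/3 = 1
((B ∧ (B → B)) ∨ (B → C)) → (((B ∨ C) ∧ (A ∧ A)) → (B ∨ C)) = 1 → 1 = 1

1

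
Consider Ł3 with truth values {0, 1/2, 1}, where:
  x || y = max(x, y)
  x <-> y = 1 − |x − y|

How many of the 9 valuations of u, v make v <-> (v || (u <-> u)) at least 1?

3

u = 0, v = 0 ↦ 0  <
u = 0, v = 1/2 ↦ 1/2  <
u = 0, v = 1 ↦ 1  ≥
u = 1/2, v = 0 ↦ 0  <
u = 1/2, v = 1/2 ↦ 1/2  <
u = 1/2, v = 1 ↦ 1  ≥
u = 1, v = 0 ↦ 0  <
u = 1, v = 1/2 ↦ 1/2  <
u = 1, v = 1 ↦ 1  ≥
So 3 of the 9 assignments meet the threshold.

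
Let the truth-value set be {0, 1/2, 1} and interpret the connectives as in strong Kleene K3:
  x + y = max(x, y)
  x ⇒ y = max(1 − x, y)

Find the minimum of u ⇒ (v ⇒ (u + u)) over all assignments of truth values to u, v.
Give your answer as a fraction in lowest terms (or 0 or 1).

Take u = 1/2, v = 1/2:
u + u = 1/2 + 1/2 = 1/2
v ⇒ (u + u) = 1/2 ⇒ 1/2 = 1/2
u ⇒ (v ⇒ (u + u)) = 1/2 ⇒ 1/2 = 1/2
No assignment yields a value below 1/2, so this is the minimum.

1/2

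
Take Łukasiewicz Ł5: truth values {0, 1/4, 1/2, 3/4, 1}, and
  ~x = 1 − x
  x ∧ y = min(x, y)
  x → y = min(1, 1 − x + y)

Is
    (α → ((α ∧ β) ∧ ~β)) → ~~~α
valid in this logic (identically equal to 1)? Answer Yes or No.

No

Counterexample: take α = 1/4, β = 1/4.
α ∧ β = 1/4 ∧ 1/4 = 1/4
~β = ~1/4 = 3/4
(α ∧ β) ∧ ~β = 1/4 ∧ 3/4 = 1/4
α → ((α ∧ β) ∧ ~β) = 1/4 → 1/4 = 1
~α = ~1/4 = 3/4
~~α = ~3/4 = 1/4
~~~α = ~1/4 = 3/4
(α → ((α ∧ β) ∧ ~β)) → ~~~α = 1 → 3/4 = 3/4
This gives 3/4 ≠ 1.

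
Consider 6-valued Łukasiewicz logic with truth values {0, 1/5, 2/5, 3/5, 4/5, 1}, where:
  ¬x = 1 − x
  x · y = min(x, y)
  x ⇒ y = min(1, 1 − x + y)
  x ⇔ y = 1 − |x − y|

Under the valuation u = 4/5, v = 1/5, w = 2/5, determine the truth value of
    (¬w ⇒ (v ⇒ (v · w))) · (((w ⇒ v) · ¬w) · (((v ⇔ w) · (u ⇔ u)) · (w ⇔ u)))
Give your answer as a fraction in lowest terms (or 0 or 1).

3/5

¬w = ¬2/5 = 3/5
v · w = 1/5 · 2/5 = 1/5
v ⇒ (v · w) = 1/5 ⇒ 1/5 = 1
¬w ⇒ (v ⇒ (v · w)) = 3/5 ⇒ 1 = 1
w ⇒ v = 2/5 ⇒ 1/5 = 4/5
¬w = ¬2/5 = 3/5
(w ⇒ v) · ¬w = 4/5 · 3/5 = 3/5
v ⇔ w = 1/5 ⇔ 2/5 = 4/5
u ⇔ u = 4/5 ⇔ 4/5 = 1
(v ⇔ w) · (u ⇔ u) = 4/5 · 1 = 4/5
w ⇔ u = 2/5 ⇔ 4/5 = 3/5
((v ⇔ w) · (u ⇔ u)) · (w ⇔ u) = 4/5 · 3/5 = 3/5
((w ⇒ v) · ¬w) · (((v ⇔ w) · (u ⇔ u)) · (w ⇔ u)) = 3/5 · 3/5 = 3/5
(¬w ⇒ (v ⇒ (v · w))) · (((w ⇒ v) · ¬w) · (((v ⇔ w) · (u ⇔ u)) · (w ⇔ u))) = 1 · 3/5 = 3/5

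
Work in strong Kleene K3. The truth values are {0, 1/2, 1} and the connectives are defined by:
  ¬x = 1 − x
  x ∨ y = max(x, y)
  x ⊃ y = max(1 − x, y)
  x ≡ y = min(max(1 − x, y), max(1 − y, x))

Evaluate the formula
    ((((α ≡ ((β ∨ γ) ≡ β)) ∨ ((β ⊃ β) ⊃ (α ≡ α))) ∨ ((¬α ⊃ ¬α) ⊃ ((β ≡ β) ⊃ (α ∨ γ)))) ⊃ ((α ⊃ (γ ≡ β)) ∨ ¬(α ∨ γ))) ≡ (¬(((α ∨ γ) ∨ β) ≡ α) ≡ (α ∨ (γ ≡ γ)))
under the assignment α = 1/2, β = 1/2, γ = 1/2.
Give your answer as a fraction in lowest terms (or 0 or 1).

β ∨ γ = 1/2 ∨ 1/2 = 1/2
(β ∨ γ) ≡ β = 1/2 ≡ 1/2 = 1/2
α ≡ ((β ∨ γ) ≡ β) = 1/2 ≡ 1/2 = 1/2
β ⊃ β = 1/2 ⊃ 1/2 = 1/2
α ≡ α = 1/2 ≡ 1/2 = 1/2
(β ⊃ β) ⊃ (α ≡ α) = 1/2 ⊃ 1/2 = 1/2
(α ≡ ((β ∨ γ) ≡ β)) ∨ ((β ⊃ β) ⊃ (α ≡ α)) = 1/2 ∨ 1/2 = 1/2
¬α = ¬1/2 = 1/2
¬α = ¬1/2 = 1/2
¬α ⊃ ¬α = 1/2 ⊃ 1/2 = 1/2
β ≡ β = 1/2 ≡ 1/2 = 1/2
α ∨ γ = 1/2 ∨ 1/2 = 1/2
(β ≡ β) ⊃ (α ∨ γ) = 1/2 ⊃ 1/2 = 1/2
(¬α ⊃ ¬α) ⊃ ((β ≡ β) ⊃ (α ∨ γ)) = 1/2 ⊃ 1/2 = 1/2
((α ≡ ((β ∨ γ) ≡ β)) ∨ ((β ⊃ β) ⊃ (α ≡ α))) ∨ ((¬α ⊃ ¬α) ⊃ ((β ≡ β) ⊃ (α ∨ γ))) = 1/2 ∨ 1/2 = 1/2
γ ≡ β = 1/2 ≡ 1/2 = 1/2
α ⊃ (γ ≡ β) = 1/2 ⊃ 1/2 = 1/2
α ∨ γ = 1/2 ∨ 1/2 = 1/2
¬(α ∨ γ) = ¬1/2 = 1/2
(α ⊃ (γ ≡ β)) ∨ ¬(α ∨ γ) = 1/2 ∨ 1/2 = 1/2
(((α ≡ ((β ∨ γ) ≡ β)) ∨ ((β ⊃ β) ⊃ (α ≡ α))) ∨ ((¬α ⊃ ¬α) ⊃ ((β ≡ β) ⊃ (α ∨ γ)))) ⊃ ((α ⊃ (γ ≡ β)) ∨ ¬(α ∨ γ)) = 1/2 ⊃ 1/2 = 1/2
α ∨ γ = 1/2 ∨ 1/2 = 1/2
(α ∨ γ) ∨ β = 1/2 ∨ 1/2 = 1/2
((α ∨ γ) ∨ β) ≡ α = 1/2 ≡ 1/2 = 1/2
¬(((α ∨ γ) ∨ β) ≡ α) = ¬1/2 = 1/2
γ ≡ γ = 1/2 ≡ 1/2 = 1/2
α ∨ (γ ≡ γ) = 1/2 ∨ 1/2 = 1/2
¬(((α ∨ γ) ∨ β) ≡ α) ≡ (α ∨ (γ ≡ γ)) = 1/2 ≡ 1/2 = 1/2
((((α ≡ ((β ∨ γ) ≡ β)) ∨ ((β ⊃ β) ⊃ (α ≡ α))) ∨ ((¬α ⊃ ¬α) ⊃ ((β ≡ β) ⊃ (α ∨ γ)))) ⊃ ((α ⊃ (γ ≡ β)) ∨ ¬(α ∨ γ))) ≡ (¬(((α ∨ γ) ∨ β) ≡ α) ≡ (α ∨ (γ ≡ γ))) = 1/2 ≡ 1/2 = 1/2

1/2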